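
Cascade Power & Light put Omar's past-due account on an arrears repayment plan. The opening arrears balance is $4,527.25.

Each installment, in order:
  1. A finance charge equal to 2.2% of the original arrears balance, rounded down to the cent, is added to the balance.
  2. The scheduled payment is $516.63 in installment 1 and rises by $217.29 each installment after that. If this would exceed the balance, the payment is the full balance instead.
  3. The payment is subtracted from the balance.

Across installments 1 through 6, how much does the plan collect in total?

$5,124.79

Installment 1: opening $4,527.25; interest $99.59 → $4,626.84; payment $516.63; balance $4,110.21
Installment 2: opening $4,110.21; interest $99.59 → $4,209.80; payment $733.92; balance $3,475.88
Installment 3: opening $3,475.88; interest $99.59 → $3,575.47; payment $951.21; balance $2,624.26
Installment 4: opening $2,624.26; interest $99.59 → $2,723.85; payment $1,168.50; balance $1,555.35
Installment 5: opening $1,555.35; interest $99.59 → $1,654.94; payment $1,385.79; balance $269.15
Installment 6: opening $269.15; interest $99.59 → $368.74; payment $368.74; balance $0.00
Total paid: $5,124.79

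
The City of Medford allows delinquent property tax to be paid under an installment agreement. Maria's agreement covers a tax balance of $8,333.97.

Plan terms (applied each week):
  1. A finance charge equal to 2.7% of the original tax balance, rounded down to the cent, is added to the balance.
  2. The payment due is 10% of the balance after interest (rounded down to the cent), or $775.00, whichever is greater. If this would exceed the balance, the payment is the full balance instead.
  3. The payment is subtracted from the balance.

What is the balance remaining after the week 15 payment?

# | Opening | Interest | Payment | End bal
1 | $8,333.97 | $225.01 | $855.89 | $7,703.09
2 | $7,703.09 | $225.01 | $792.81 | $7,135.29
3 | $7,135.29 | $225.01 | $775.00 | $6,585.30
4 | $6,585.30 | $225.01 | $775.00 | $6,035.31
5 | $6,035.31 | $225.01 | $775.00 | $5,485.32
6 | $5,485.32 | $225.01 | $775.00 | $4,935.33
7 | $4,935.33 | $225.01 | $775.00 | $4,385.34
8 | $4,385.34 | $225.01 | $775.00 | $3,835.35
9 | $3,835.35 | $225.01 | $775.00 | $3,285.36
10 | $3,285.36 | $225.01 | $775.00 | $2,735.37
11 | $2,735.37 | $225.01 | $775.00 | $2,185.38
12 | $2,185.38 | $225.01 | $775.00 | $1,635.39
13 | $1,635.39 | $225.01 | $775.00 | $1,085.40
14 | $1,085.40 | $225.01 | $775.00 | $535.41
15 | $535.41 | $225.01 | $760.42 | $0.00

$0.00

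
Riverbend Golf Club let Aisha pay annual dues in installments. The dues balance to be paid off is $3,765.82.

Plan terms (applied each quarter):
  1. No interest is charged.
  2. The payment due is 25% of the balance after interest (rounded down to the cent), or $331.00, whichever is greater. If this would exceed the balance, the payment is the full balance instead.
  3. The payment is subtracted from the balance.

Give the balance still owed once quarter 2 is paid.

Quarter 1: $3,765.82 − $941.45 → $2,824.37
Quarter 2: $2,824.37 − $706.09 → $2,118.28

$2,118.28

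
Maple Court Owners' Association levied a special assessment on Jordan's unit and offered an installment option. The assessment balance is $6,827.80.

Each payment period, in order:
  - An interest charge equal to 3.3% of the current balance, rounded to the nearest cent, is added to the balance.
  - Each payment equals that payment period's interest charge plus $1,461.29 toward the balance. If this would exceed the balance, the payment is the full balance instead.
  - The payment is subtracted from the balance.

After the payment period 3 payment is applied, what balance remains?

# | Opening | Interest | Payment | End bal
1 | $6,827.80 | $225.32 | $1,686.61 | $5,366.51
2 | $5,366.51 | $177.09 | $1,638.38 | $3,905.22
3 | $3,905.22 | $128.87 | $1,590.16 | $2,443.93

$2,443.93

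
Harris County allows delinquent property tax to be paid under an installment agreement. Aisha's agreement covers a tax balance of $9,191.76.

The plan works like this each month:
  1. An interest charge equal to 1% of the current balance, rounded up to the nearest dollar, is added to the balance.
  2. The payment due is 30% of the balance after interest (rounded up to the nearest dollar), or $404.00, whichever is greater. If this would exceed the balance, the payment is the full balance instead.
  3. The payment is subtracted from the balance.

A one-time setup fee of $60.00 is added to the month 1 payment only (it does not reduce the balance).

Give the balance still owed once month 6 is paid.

$1,147.76

Month 1: opening $9,191.76; interest $92.00 → $9,283.76; payment $2,786.00 (+ $60.00 fee); balance $6,497.76
Month 2: opening $6,497.76; interest $65.00 → $6,562.76; payment $1,969.00; balance $4,593.76
Month 3: opening $4,593.76; interest $46.00 → $4,639.76; payment $1,392.00; balance $3,247.76
Month 4: opening $3,247.76; interest $33.00 → $3,280.76; payment $985.00; balance $2,295.76
Month 5: opening $2,295.76; interest $23.00 → $2,318.76; payment $696.00; balance $1,622.76
Month 6: opening $1,622.76; interest $17.00 → $1,639.76; payment $492.00; balance $1,147.76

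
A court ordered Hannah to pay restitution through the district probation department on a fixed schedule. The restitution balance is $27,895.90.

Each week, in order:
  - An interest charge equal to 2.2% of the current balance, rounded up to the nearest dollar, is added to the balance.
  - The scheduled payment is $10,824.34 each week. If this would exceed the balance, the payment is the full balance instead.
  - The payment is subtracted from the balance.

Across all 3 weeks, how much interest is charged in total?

Week 1: opening $27,895.90; interest $614.00 → $28,509.90; payment $10,824.34; balance $17,685.56
Week 2: opening $17,685.56; interest $390.00 → $18,075.56; payment $10,824.34; balance $7,251.22
Week 3: opening $7,251.22; interest $160.00 → $7,411.22; payment $7,411.22; balance $0.00
Total interest: $614.00 + $390.00 + $160.00 = $1,164.00

$1,164.00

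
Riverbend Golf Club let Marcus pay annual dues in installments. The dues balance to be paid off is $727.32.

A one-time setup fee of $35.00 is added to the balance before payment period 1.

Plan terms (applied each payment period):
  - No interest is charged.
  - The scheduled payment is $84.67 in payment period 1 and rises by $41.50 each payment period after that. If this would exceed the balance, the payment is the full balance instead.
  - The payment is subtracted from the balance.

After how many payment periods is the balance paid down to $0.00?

Payment period 1: $762.32 − $84.67 → $677.65
Payment period 2: $677.65 − $126.17 → $551.48
Payment period 3: $551.48 − $167.67 → $383.81
Payment period 4: $383.81 − $209.17 → $174.64
Payment period 5: $174.64 − $174.64 → $0.00
Balance reaches $0.00 in payment period 5.

5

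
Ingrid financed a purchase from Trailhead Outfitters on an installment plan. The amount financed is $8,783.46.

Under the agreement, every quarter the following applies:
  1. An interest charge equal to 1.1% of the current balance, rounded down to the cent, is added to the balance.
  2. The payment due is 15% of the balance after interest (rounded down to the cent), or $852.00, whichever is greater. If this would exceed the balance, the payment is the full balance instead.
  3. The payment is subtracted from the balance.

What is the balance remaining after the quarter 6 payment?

Quarter 1: opening $8,783.46; interest $96.61 → $8,880.07; payment $1,332.01; balance $7,548.06
Quarter 2: opening $7,548.06; interest $83.02 → $7,631.08; payment $1,144.66; balance $6,486.42
Quarter 3: opening $6,486.42; interest $71.35 → $6,557.77; payment $983.66; balance $5,574.11
Quarter 4: opening $5,574.11; interest $61.31 → $5,635.42; payment $852.00; balance $4,783.42
Quarter 5: opening $4,783.42; interest $52.61 → $4,836.03; payment $852.00; balance $3,984.03
Quarter 6: opening $3,984.03; interest $43.82 → $4,027.85; payment $852.00; balance $3,175.85

$3,175.85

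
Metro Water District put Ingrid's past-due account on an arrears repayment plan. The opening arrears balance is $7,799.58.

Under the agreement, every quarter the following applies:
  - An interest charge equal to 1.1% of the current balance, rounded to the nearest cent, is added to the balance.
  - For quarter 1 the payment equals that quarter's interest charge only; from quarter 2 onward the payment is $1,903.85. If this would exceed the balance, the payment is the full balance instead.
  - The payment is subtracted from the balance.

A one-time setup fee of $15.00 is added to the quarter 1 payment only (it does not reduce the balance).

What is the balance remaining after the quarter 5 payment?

Quarter 1: opening $7,799.58; interest $85.80 → $7,885.38; payment $85.80 (+ $15.00 fee); balance $7,799.58
Quarter 2: opening $7,799.58; interest $85.80 → $7,885.38; payment $1,903.85; balance $5,981.53
Quarter 3: opening $5,981.53; interest $65.80 → $6,047.33; payment $1,903.85; balance $4,143.48
Quarter 4: opening $4,143.48; interest $45.58 → $4,189.06; payment $1,903.85; balance $2,285.21
Quarter 5: opening $2,285.21; interest $25.14 → $2,310.35; payment $1,903.85; balance $406.50

$406.50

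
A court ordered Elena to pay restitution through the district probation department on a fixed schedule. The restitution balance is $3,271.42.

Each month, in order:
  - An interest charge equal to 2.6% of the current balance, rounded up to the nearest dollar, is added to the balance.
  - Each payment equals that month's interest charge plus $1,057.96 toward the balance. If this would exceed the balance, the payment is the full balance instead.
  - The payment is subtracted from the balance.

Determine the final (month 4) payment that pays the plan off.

# | Opening | Interest | Payment | End bal
1 | $3,271.42 | $86.00 | $1,143.96 | $2,213.46
2 | $2,213.46 | $58.00 | $1,115.96 | $1,155.50
3 | $1,155.50 | $31.00 | $1,088.96 | $97.54
4 | $97.54 | $3.00 | $100.54 | $0.00

$100.54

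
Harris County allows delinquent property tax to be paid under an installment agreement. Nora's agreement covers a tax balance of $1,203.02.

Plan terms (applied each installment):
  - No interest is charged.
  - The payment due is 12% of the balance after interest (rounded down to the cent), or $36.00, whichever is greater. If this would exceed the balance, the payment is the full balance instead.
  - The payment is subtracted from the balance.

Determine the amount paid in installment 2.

Installment 1: opening $1,203.02; payment $144.36; balance $1,058.66
Installment 2: opening $1,058.66; payment $127.03; balance $931.63

$127.03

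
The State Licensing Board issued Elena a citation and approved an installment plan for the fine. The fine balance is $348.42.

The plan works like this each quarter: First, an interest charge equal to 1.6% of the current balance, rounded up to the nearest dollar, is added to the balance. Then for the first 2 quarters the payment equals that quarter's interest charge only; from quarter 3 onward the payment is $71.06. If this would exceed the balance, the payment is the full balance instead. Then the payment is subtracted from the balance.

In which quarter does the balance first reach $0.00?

8

Quarter 1: $348.42 +$6.00 interest = $354.42; pay $6.00 → $348.42
Quarter 2: $348.42 +$6.00 interest = $354.42; pay $6.00 → $348.42
Quarter 3: $348.42 +$6.00 interest = $354.42; pay $71.06 → $283.36
Quarter 4: $283.36 +$5.00 interest = $288.36; pay $71.06 → $217.30
Quarter 5: $217.30 +$4.00 interest = $221.30; pay $71.06 → $150.24
Quarter 6: $150.24 +$3.00 interest = $153.24; pay $71.06 → $82.18
Quarter 7: $82.18 +$2.00 interest = $84.18; pay $71.06 → $13.12
Quarter 8: $13.12 +$1.00 interest = $14.12; pay $14.12 → $0.00
Balance reaches $0.00 in quarter 8.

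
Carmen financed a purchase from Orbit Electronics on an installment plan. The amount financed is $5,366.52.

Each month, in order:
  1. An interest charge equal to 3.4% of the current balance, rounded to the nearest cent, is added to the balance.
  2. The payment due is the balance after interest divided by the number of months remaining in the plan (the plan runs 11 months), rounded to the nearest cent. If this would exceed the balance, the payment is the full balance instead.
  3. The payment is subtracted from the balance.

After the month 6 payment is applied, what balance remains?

Month 1: $5,366.52 +$182.46 interest = $5,548.98; pay $504.45 → $5,044.53
Month 2: $5,044.53 +$171.51 interest = $5,216.04; pay $521.60 → $4,694.44
Month 3: $4,694.44 +$159.61 interest = $4,854.05; pay $539.34 → $4,314.71
Month 4: $4,314.71 +$146.70 interest = $4,461.41; pay $557.68 → $3,903.73
Month 5: $3,903.73 +$132.73 interest = $4,036.46; pay $576.64 → $3,459.82
Month 6: $3,459.82 +$117.63 interest = $3,577.45; pay $596.24 → $2,981.21

$2,981.21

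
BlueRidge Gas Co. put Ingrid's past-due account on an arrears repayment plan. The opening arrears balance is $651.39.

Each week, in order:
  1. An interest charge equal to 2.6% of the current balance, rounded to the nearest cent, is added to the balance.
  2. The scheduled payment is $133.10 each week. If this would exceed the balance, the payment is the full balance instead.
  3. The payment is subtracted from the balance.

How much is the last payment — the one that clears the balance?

Week 1: $651.39 +$16.94 interest = $668.33; pay $133.10 → $535.23
Week 2: $535.23 +$13.92 interest = $549.15; pay $133.10 → $416.05
Week 3: $416.05 +$10.82 interest = $426.87; pay $133.10 → $293.77
Week 4: $293.77 +$7.64 interest = $301.41; pay $133.10 → $168.31
Week 5: $168.31 +$4.38 interest = $172.69; pay $133.10 → $39.59
Week 6: $39.59 +$1.03 interest = $40.62; pay $40.62 → $0.00

$40.62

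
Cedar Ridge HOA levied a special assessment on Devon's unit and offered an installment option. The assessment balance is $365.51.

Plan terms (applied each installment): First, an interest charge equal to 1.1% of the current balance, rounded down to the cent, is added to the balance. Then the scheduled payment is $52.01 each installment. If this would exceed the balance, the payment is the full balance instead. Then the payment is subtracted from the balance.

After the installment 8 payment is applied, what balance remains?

Installment 1: $365.51 +$4.02 interest = $369.53; pay $52.01 → $317.52
Installment 2: $317.52 +$3.49 interest = $321.01; pay $52.01 → $269.00
Installment 3: $269.00 +$2.95 interest = $271.95; pay $52.01 → $219.94
Installment 4: $219.94 +$2.41 interest = $222.35; pay $52.01 → $170.34
Installment 5: $170.34 +$1.87 interest = $172.21; pay $52.01 → $120.20
Installment 6: $120.20 +$1.32 interest = $121.52; pay $52.01 → $69.51
Installment 7: $69.51 +$0.76 interest = $70.27; pay $52.01 → $18.26
Installment 8: $18.26 +$0.20 interest = $18.46; pay $18.46 → $0.00

$0.00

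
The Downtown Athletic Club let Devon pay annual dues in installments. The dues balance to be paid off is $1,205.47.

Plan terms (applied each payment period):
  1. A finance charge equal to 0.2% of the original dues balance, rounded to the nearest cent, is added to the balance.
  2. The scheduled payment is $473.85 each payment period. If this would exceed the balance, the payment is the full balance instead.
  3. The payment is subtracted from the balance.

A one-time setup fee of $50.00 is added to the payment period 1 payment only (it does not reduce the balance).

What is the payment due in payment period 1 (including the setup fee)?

$523.85

Payment period 1: $1,205.47 +$2.41 interest = $1,207.88; pay $473.85 (+ $50.00 fee) → $734.03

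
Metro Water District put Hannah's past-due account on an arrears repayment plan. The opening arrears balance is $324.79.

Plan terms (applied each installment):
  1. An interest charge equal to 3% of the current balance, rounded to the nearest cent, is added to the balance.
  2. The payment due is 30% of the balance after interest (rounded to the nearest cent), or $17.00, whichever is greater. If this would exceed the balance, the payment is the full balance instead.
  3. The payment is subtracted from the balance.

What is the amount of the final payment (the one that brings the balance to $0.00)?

$14.32

Installment 1: $324.79 +$9.74 interest = $334.53; pay $100.36 → $234.17
Installment 2: $234.17 +$7.03 interest = $241.20; pay $72.36 → $168.84
Installment 3: $168.84 +$5.07 interest = $173.91; pay $52.17 → $121.74
Installment 4: $121.74 +$3.65 interest = $125.39; pay $37.62 → $87.77
Installment 5: $87.77 +$2.63 interest = $90.40; pay $27.12 → $63.28
Installment 6: $63.28 +$1.90 interest = $65.18; pay $19.55 → $45.63
Installment 7: $45.63 +$1.37 interest = $47.00; pay $17.00 → $30.00
Installment 8: $30.00 +$0.90 interest = $30.90; pay $17.00 → $13.90
Installment 9: $13.90 +$0.42 interest = $14.32; pay $14.32 → $0.00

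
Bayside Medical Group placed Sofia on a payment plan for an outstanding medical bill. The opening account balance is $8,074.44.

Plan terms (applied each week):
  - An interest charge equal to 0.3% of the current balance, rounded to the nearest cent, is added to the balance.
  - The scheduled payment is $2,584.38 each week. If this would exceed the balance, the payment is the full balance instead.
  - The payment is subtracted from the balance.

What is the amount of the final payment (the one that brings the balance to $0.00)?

Week 1: opening $8,074.44; interest $24.22 → $8,098.66; payment $2,584.38; balance $5,514.28
Week 2: opening $5,514.28; interest $16.54 → $5,530.82; payment $2,584.38; balance $2,946.44
Week 3: opening $2,946.44; interest $8.84 → $2,955.28; payment $2,584.38; balance $370.90
Week 4: opening $370.90; interest $1.11 → $372.01; payment $372.01; balance $0.00

$372.01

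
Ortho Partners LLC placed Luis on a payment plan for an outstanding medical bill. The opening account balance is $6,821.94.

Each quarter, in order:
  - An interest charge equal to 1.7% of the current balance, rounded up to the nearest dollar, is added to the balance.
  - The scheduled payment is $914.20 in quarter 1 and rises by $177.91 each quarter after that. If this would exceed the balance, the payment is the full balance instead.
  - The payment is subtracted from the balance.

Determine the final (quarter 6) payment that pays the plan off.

$900.84

# | Opening | Interest | Payment | End bal
1 | $6,821.94 | $116.00 | $914.20 | $6,023.74
2 | $6,023.74 | $103.00 | $1,092.11 | $5,034.63
3 | $5,034.63 | $86.00 | $1,270.02 | $3,850.61
4 | $3,850.61 | $66.00 | $1,447.93 | $2,468.68
5 | $2,468.68 | $42.00 | $1,625.84 | $884.84
6 | $884.84 | $16.00 | $900.84 | $0.00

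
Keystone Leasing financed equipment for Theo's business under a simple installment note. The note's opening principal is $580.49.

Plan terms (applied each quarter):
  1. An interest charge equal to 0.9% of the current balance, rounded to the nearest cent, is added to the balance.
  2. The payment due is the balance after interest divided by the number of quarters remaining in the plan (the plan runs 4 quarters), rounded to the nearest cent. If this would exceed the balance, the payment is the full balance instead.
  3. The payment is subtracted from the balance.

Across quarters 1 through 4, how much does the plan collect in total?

$593.66

# | Opening | Interest | Payment | End bal
1 | $580.49 | $5.22 | $146.43 | $439.28
2 | $439.28 | $3.95 | $147.74 | $295.49
3 | $295.49 | $2.66 | $149.08 | $149.07
4 | $149.07 | $1.34 | $150.41 | $0.00
Total paid: $593.66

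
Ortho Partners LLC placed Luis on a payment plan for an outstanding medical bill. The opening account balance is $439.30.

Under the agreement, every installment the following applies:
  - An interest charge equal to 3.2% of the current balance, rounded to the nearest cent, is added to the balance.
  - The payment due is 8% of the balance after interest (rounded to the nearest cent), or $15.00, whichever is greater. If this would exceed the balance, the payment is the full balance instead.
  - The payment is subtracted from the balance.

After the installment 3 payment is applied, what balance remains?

$375.98

Installment 1: $439.30 +$14.06 interest = $453.36; pay $36.27 → $417.09
Installment 2: $417.09 +$13.35 interest = $430.44; pay $34.44 → $396.00
Installment 3: $396.00 +$12.67 interest = $408.67; pay $32.69 → $375.98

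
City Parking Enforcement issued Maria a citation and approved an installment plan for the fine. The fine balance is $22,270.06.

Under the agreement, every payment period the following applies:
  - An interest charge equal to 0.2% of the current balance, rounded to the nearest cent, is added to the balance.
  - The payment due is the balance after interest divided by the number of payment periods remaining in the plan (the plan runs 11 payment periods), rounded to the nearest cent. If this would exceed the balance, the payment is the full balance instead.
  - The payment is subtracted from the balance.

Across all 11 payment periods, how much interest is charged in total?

$269.03

Payment period 1: $22,270.06 +$44.54 interest = $22,314.60; pay $2,028.60 → $20,286.00
Payment period 2: $20,286.00 +$40.57 interest = $20,326.57; pay $2,032.66 → $18,293.91
Payment period 3: $18,293.91 +$36.59 interest = $18,330.50; pay $2,036.72 → $16,293.78
Payment period 4: $16,293.78 +$32.59 interest = $16,326.37; pay $2,040.80 → $14,285.57
Payment period 5: $14,285.57 +$28.57 interest = $14,314.14; pay $2,044.88 → $12,269.26
Payment period 6: $12,269.26 +$24.54 interest = $12,293.80; pay $2,048.97 → $10,244.83
Payment period 7: $10,244.83 +$20.49 interest = $10,265.32; pay $2,053.06 → $8,212.26
Payment period 8: $8,212.26 +$16.42 interest = $8,228.68; pay $2,057.17 → $6,171.51
Payment period 9: $6,171.51 +$12.34 interest = $6,183.85; pay $2,061.28 → $4,122.57
Payment period 10: $4,122.57 +$8.25 interest = $4,130.82; pay $2,065.41 → $2,065.41
Payment period 11: $2,065.41 +$4.13 interest = $2,069.54; pay $2,069.54 → $0.00
Total interest: $44.54 + $40.57 + $36.59 + $32.59 + $28.57 + $24.54 + $20.49 + $16.42 + $12.34 + $8.25 + $4.13 = $269.03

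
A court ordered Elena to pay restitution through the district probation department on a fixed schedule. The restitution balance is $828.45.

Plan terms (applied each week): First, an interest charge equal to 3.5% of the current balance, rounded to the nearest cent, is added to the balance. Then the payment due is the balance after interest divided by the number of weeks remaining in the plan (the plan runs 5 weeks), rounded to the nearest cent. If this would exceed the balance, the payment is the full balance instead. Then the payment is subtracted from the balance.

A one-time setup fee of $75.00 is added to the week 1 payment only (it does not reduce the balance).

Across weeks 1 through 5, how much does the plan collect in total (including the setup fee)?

Week 1: opening $828.45; interest $29.00 → $857.45; payment $171.49 (+ $75.00 fee); balance $685.96
Week 2: opening $685.96; interest $24.01 → $709.97; payment $177.49; balance $532.48
Week 3: opening $532.48; interest $18.64 → $551.12; payment $183.71; balance $367.41
Week 4: opening $367.41; interest $12.86 → $380.27; payment $190.14; balance $190.13
Week 5: opening $190.13; interest $6.65 → $196.78; payment $196.78; balance $0.00
Total paid: $994.61

$994.61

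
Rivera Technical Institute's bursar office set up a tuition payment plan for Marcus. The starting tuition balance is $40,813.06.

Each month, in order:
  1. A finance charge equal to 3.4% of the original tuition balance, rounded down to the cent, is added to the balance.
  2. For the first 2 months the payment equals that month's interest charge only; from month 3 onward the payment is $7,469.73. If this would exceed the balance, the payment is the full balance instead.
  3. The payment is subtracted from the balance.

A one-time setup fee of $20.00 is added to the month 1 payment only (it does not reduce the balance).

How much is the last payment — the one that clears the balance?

$5,708.16

Month 1: opening $40,813.06; interest $1,387.64 → $42,200.70; payment $1,387.64 (+ $20.00 fee); balance $40,813.06
Month 2: opening $40,813.06; interest $1,387.64 → $42,200.70; payment $1,387.64; balance $40,813.06
Month 3: opening $40,813.06; interest $1,387.64 → $42,200.70; payment $7,469.73; balance $34,730.97
Month 4: opening $34,730.97; interest $1,387.64 → $36,118.61; payment $7,469.73; balance $28,648.88
Month 5: opening $28,648.88; interest $1,387.64 → $30,036.52; payment $7,469.73; balance $22,566.79
Month 6: opening $22,566.79; interest $1,387.64 → $23,954.43; payment $7,469.73; balance $16,484.70
Month 7: opening $16,484.70; interest $1,387.64 → $17,872.34; payment $7,469.73; balance $10,402.61
Month 8: opening $10,402.61; interest $1,387.64 → $11,790.25; payment $7,469.73; balance $4,320.52
Month 9: opening $4,320.52; interest $1,387.64 → $5,708.16; payment $5,708.16; balance $0.00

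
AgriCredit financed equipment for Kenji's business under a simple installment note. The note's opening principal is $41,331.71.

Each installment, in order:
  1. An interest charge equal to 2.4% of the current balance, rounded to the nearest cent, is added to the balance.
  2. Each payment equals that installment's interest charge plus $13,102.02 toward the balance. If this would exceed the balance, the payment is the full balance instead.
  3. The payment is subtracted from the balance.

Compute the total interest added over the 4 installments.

Installment 1: $41,331.71 +$991.96 interest = $42,323.67; pay $14,093.98 → $28,229.69
Installment 2: $28,229.69 +$677.51 interest = $28,907.20; pay $13,779.53 → $15,127.67
Installment 3: $15,127.67 +$363.06 interest = $15,490.73; pay $13,465.08 → $2,025.65
Installment 4: $2,025.65 +$48.62 interest = $2,074.27; pay $2,074.27 → $0.00
Total interest: $991.96 + $677.51 + $363.06 + $48.62 = $2,081.15

$2,081.15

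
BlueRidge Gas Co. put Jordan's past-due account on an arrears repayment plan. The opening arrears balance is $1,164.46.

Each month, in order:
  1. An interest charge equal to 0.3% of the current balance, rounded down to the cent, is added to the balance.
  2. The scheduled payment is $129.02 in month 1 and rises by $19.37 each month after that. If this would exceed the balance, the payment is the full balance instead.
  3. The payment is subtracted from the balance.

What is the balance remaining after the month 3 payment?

$728.57

# | Opening | Interest | Payment | End bal
1 | $1,164.46 | $3.49 | $129.02 | $1,038.93
2 | $1,038.93 | $3.11 | $148.39 | $893.65
3 | $893.65 | $2.68 | $167.76 | $728.57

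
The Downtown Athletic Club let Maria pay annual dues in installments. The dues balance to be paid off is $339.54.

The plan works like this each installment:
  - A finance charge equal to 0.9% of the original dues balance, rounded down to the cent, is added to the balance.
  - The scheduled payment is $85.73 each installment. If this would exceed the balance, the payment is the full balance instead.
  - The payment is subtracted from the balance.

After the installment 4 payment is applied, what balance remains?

Installment 1: opening $339.54; interest $3.05 → $342.59; payment $85.73; balance $256.86
Installment 2: opening $256.86; interest $3.05 → $259.91; payment $85.73; balance $174.18
Installment 3: opening $174.18; interest $3.05 → $177.23; payment $85.73; balance $91.50
Installment 4: opening $91.50; interest $3.05 → $94.55; payment $85.73; balance $8.82

$8.82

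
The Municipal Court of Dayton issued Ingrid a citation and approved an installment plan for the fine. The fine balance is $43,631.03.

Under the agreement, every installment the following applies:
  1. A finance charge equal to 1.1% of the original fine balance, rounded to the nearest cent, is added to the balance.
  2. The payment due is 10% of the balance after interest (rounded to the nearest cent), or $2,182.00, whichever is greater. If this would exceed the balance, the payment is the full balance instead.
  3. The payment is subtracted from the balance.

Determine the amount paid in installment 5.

# | Opening | Interest | Payment | End bal
1 | $43,631.03 | $479.94 | $4,411.10 | $39,699.87
2 | $39,699.87 | $479.94 | $4,017.98 | $36,161.83
3 | $36,161.83 | $479.94 | $3,664.18 | $32,977.59
4 | $32,977.59 | $479.94 | $3,345.75 | $30,111.78
5 | $30,111.78 | $479.94 | $3,059.17 | $27,532.55

$3,059.17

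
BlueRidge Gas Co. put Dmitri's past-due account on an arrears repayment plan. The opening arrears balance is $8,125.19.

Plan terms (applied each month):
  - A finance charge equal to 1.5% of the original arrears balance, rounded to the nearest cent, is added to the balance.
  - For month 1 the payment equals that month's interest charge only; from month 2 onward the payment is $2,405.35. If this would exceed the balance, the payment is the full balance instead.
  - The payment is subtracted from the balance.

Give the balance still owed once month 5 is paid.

$0.00

Month 1: $8,125.19 +$121.88 interest = $8,247.07; pay $121.88 → $8,125.19
Month 2: $8,125.19 +$121.88 interest = $8,247.07; pay $2,405.35 → $5,841.72
Month 3: $5,841.72 +$121.88 interest = $5,963.60; pay $2,405.35 → $3,558.25
Month 4: $3,558.25 +$121.88 interest = $3,680.13; pay $2,405.35 → $1,274.78
Month 5: $1,274.78 +$121.88 interest = $1,396.66; pay $1,396.66 → $0.00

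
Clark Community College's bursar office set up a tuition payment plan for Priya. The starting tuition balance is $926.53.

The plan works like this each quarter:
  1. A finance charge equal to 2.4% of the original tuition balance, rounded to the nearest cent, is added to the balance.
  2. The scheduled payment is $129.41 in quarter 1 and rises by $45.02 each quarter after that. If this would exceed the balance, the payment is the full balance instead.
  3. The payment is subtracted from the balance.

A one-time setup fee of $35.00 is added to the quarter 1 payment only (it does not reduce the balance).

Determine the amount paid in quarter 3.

$219.45

Quarter 1: $926.53 +$22.24 interest = $948.77; pay $129.41 (+ $35.00 fee) → $819.36
Quarter 2: $819.36 +$22.24 interest = $841.60; pay $174.43 → $667.17
Quarter 3: $667.17 +$22.24 interest = $689.41; pay $219.45 → $469.96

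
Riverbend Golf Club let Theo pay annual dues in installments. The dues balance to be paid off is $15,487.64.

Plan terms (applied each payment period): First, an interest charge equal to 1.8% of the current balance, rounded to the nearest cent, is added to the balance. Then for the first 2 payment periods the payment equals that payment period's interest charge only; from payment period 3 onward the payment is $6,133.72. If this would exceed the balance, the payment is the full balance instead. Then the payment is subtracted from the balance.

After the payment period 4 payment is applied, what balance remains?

$3,672.37

# | Opening | Interest | Payment | End bal
1 | $15,487.64 | $278.78 | $278.78 | $15,487.64
2 | $15,487.64 | $278.78 | $278.78 | $15,487.64
3 | $15,487.64 | $278.78 | $6,133.72 | $9,632.70
4 | $9,632.70 | $173.39 | $6,133.72 | $3,672.37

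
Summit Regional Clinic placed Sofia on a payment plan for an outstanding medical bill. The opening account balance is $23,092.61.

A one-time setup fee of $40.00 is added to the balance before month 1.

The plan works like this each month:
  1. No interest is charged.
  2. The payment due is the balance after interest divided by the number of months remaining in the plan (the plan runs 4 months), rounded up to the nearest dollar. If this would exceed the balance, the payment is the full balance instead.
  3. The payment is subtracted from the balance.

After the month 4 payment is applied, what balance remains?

Month 1: $23,132.61 − $5,784.00 → $17,348.61
Month 2: $17,348.61 − $5,783.00 → $11,565.61
Month 3: $11,565.61 − $5,783.00 → $5,782.61
Month 4: $5,782.61 − $5,782.61 → $0.00

$0.00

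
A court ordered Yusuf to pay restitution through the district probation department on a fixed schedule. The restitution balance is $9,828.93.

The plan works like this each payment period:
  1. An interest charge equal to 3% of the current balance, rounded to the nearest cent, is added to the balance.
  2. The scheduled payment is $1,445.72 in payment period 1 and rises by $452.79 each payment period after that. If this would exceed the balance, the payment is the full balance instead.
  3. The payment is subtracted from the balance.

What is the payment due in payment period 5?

$2,309.99

Payment period 1: opening $9,828.93; interest $294.87 → $10,123.80; payment $1,445.72; balance $8,678.08
Payment period 2: opening $8,678.08; interest $260.34 → $8,938.42; payment $1,898.51; balance $7,039.91
Payment period 3: opening $7,039.91; interest $211.20 → $7,251.11; payment $2,351.30; balance $4,899.81
Payment period 4: opening $4,899.81; interest $146.99 → $5,046.80; payment $2,804.09; balance $2,242.71
Payment period 5: opening $2,242.71; interest $67.28 → $2,309.99; payment $2,309.99; balance $0.00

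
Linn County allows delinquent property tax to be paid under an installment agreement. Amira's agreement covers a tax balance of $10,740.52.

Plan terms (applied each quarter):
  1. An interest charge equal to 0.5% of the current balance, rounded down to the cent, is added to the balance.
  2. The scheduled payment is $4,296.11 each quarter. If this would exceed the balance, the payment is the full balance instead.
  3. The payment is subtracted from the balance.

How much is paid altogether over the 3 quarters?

Quarter 1: opening $10,740.52; interest $53.70 → $10,794.22; payment $4,296.11; balance $6,498.11
Quarter 2: opening $6,498.11; interest $32.49 → $6,530.60; payment $4,296.11; balance $2,234.49
Quarter 3: opening $2,234.49; interest $11.17 → $2,245.66; payment $2,245.66; balance $0.00
Total paid: $10,837.88

$10,837.88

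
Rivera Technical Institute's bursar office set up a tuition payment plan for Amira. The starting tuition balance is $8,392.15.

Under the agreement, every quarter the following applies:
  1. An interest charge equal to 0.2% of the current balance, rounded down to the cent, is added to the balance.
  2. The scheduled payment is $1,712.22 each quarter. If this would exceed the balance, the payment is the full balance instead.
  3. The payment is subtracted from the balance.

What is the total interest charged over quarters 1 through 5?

$49.93

Quarter 1: opening $8,392.15; interest $16.78 → $8,408.93; payment $1,712.22; balance $6,696.71
Quarter 2: opening $6,696.71; interest $13.39 → $6,710.10; payment $1,712.22; balance $4,997.88
Quarter 3: opening $4,997.88; interest $9.99 → $5,007.87; payment $1,712.22; balance $3,295.65
Quarter 4: opening $3,295.65; interest $6.59 → $3,302.24; payment $1,712.22; balance $1,590.02
Quarter 5: opening $1,590.02; interest $3.18 → $1,593.20; payment $1,593.20; balance $0.00
Total interest: $16.78 + $13.39 + $9.99 + $6.59 + $3.18 = $49.93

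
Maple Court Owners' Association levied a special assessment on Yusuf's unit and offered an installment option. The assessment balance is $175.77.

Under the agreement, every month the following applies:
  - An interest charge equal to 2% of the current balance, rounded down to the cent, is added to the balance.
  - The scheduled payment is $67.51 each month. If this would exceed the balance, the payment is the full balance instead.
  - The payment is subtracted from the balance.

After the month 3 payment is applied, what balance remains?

Month 1: $175.77 +$3.51 interest = $179.28; pay $67.51 → $111.77
Month 2: $111.77 +$2.23 interest = $114.00; pay $67.51 → $46.49
Month 3: $46.49 +$0.92 interest = $47.41; pay $47.41 → $0.00

$0.00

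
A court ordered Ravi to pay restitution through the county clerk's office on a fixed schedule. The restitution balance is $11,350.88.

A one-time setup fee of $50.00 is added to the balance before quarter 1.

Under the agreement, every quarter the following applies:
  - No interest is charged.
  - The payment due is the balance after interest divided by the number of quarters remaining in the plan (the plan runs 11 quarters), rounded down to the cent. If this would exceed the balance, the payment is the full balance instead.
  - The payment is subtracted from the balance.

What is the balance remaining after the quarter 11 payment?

Quarter 1: opening $11,400.88; payment $1,036.44; balance $10,364.44
Quarter 2: opening $10,364.44; payment $1,036.44; balance $9,328.00
Quarter 3: opening $9,328.00; payment $1,036.44; balance $8,291.56
Quarter 4: opening $8,291.56; payment $1,036.44; balance $7,255.12
Quarter 5: opening $7,255.12; payment $1,036.44; balance $6,218.68
Quarter 6: opening $6,218.68; payment $1,036.44; balance $5,182.24
Quarter 7: opening $5,182.24; payment $1,036.44; balance $4,145.80
Quarter 8: opening $4,145.80; payment $1,036.45; balance $3,109.35
Quarter 9: opening $3,109.35; payment $1,036.45; balance $2,072.90
Quarter 10: opening $2,072.90; payment $1,036.45; balance $1,036.45
Quarter 11: opening $1,036.45; payment $1,036.45; balance $0.00

$0.00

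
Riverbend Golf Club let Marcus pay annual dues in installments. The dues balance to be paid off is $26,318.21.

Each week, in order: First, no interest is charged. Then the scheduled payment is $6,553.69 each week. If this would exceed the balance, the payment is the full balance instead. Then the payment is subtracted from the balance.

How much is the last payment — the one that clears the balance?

# | Opening | Payment | End bal
1 | $26,318.21 | $6,553.69 | $19,764.52
2 | $19,764.52 | $6,553.69 | $13,210.83
3 | $13,210.83 | $6,553.69 | $6,657.14
4 | $6,657.14 | $6,553.69 | $103.45
5 | $103.45 | $103.45 | $0.00

$103.45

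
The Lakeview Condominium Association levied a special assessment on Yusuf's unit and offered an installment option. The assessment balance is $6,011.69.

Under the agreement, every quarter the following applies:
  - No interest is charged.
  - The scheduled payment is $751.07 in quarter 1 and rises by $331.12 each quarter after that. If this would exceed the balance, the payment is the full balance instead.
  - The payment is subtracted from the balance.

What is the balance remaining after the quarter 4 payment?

$1,020.69

Quarter 1: $6,011.69 − $751.07 → $5,260.62
Quarter 2: $5,260.62 − $1,082.19 → $4,178.43
Quarter 3: $4,178.43 − $1,413.31 → $2,765.12
Quarter 4: $2,765.12 − $1,744.43 → $1,020.69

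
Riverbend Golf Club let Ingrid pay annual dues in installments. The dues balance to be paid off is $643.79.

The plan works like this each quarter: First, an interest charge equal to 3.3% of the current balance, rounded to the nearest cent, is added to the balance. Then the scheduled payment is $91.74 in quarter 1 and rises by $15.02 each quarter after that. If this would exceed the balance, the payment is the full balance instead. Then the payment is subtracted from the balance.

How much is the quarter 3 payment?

# | Opening | Interest | Payment | End bal
1 | $643.79 | $21.25 | $91.74 | $573.30
2 | $573.30 | $18.92 | $106.76 | $485.46
3 | $485.46 | $16.02 | $121.78 | $379.70

$121.78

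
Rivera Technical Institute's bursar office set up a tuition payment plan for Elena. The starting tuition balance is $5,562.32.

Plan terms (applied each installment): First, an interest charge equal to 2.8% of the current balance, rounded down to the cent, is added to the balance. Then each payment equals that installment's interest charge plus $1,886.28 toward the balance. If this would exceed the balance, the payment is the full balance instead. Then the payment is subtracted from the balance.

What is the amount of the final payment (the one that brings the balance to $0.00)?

$1,839.87

Installment 1: opening $5,562.32; interest $155.74 → $5,718.06; payment $2,042.02; balance $3,676.04
Installment 2: opening $3,676.04; interest $102.92 → $3,778.96; payment $1,989.20; balance $1,789.76
Installment 3: opening $1,789.76; interest $50.11 → $1,839.87; payment $1,839.87; balance $0.00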